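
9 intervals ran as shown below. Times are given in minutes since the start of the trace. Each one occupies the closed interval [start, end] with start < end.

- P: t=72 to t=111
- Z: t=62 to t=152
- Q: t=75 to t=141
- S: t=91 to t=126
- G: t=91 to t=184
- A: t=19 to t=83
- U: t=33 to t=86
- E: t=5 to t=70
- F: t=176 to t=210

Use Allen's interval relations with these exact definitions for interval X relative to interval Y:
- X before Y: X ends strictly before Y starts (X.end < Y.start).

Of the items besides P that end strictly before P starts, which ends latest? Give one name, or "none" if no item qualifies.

E

Target P = [t=72, t=111].
A [t=19, t=83] → overlaps → excluded.
E [t=5, t=70] → before → candidate.
F [t=176, t=210] → after → excluded.
G [t=91, t=184] → overlapped-by → excluded.
Q [t=75, t=141] → overlapped-by → excluded.
S [t=91, t=126] → overlapped-by → excluded.
U [t=33, t=86] → overlaps → excluded.
Z [t=62, t=152] → contains → excluded.
Among candidates, latest end is t=70 → E.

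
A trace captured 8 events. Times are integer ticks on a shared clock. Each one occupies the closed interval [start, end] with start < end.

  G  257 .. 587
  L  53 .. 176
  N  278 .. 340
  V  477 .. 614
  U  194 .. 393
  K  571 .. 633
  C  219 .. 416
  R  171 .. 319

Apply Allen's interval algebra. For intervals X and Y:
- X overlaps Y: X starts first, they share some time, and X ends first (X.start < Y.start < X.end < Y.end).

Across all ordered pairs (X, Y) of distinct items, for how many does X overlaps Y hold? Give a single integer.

Checking all 56 ordered pairs for relation 'overlaps'; matching pairs in alphabetical order:
(C, G): C overlaps G ✓
(G, K): G overlaps K ✓
(G, V): G overlaps V ✓
(L, R): L overlaps R ✓
(R, C): R overlaps C ✓
(R, G): R overlaps G ✓
(R, N): R overlaps N ✓
(R, U): R overlaps U ✓
(U, C): U overlaps C ✓
(U, G): U overlaps G ✓
(V, K): V overlaps K ✓
Count: 11.

11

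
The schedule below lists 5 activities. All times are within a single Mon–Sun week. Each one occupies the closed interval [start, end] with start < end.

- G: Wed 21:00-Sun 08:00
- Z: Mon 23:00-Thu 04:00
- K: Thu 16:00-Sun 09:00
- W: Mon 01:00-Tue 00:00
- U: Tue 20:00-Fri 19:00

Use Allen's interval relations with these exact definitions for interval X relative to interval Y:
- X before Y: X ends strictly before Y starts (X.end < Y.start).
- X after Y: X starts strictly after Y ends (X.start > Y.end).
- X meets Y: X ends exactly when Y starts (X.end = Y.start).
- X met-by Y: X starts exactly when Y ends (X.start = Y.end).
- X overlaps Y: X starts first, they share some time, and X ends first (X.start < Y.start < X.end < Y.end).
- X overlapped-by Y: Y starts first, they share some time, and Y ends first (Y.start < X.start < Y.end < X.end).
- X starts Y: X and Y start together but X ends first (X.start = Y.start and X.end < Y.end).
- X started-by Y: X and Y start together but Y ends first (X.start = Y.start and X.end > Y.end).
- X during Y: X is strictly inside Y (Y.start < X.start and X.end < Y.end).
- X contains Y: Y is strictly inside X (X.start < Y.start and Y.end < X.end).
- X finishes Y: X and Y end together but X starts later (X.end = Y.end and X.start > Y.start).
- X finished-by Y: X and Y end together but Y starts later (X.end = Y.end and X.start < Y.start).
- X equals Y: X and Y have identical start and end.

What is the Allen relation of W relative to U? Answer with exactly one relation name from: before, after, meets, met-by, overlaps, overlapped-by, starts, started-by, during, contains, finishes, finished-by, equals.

W = [Mon 01:00, Tue 00:00]; U = [Tue 20:00, Fri 19:00].
Compare endpoints: W.start < U.start, W.start < U.end, W.end < U.start, W.end < U.end.
That pattern is 'before'.

before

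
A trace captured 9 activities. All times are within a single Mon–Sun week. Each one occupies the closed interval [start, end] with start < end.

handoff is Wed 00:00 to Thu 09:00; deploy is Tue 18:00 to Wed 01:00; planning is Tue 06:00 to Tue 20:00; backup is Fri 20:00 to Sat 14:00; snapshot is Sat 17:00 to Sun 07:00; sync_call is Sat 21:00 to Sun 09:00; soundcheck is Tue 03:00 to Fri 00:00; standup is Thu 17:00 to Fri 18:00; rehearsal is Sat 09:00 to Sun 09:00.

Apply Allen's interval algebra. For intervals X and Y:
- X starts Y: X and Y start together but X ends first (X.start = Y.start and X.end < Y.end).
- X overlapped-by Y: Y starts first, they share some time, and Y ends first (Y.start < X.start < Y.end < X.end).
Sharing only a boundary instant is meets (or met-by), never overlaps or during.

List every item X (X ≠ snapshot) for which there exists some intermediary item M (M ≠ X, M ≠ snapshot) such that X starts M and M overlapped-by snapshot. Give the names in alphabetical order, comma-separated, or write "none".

Target snapshot = [Sat 17:00, Sun 07:00].
Intermediaries M with M overlapped-by snapshot: sync_call.
Via sync_call — items with X starts sync_call: none.
Union: none.

none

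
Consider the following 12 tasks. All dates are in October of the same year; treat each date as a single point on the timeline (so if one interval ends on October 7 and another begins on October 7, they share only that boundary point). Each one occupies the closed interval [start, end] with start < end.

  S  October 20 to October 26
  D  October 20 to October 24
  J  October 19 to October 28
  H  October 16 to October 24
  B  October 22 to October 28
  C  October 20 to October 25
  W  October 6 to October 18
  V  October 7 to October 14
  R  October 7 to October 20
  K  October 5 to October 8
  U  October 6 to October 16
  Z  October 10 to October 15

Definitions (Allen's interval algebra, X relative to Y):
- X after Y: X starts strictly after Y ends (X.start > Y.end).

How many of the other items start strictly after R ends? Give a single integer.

Target R = [October 7, October 20].
B [October 22, October 28] → after → counts.
C [October 20, October 25] → met-by → no.
D [October 20, October 24] → met-by → no.
H [October 16, October 24] → overlapped-by → no.
J [October 19, October 28] → overlapped-by → no.
K [October 5, October 8] → overlaps → no.
S [October 20, October 26] → met-by → no.
U [October 6, October 16] → overlaps → no.
V [October 7, October 14] → starts → no.
W [October 6, October 18] → overlaps → no.
Z [October 10, October 15] → during → no.
Total: 1.

1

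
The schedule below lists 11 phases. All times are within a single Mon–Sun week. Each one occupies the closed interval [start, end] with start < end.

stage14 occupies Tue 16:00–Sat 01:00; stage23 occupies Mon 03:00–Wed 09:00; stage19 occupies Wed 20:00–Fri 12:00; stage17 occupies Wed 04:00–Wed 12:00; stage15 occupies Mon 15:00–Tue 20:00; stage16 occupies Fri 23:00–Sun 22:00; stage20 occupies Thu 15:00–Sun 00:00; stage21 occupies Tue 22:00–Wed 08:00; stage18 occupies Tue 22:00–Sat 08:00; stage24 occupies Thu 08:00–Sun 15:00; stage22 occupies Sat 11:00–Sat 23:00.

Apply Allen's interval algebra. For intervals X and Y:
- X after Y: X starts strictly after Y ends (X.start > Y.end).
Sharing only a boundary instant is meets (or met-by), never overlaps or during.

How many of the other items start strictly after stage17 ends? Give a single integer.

Target stage17 = [Wed 04:00, Wed 12:00].
stage14 [Tue 16:00, Sat 01:00] → contains → no.
stage15 [Mon 15:00, Tue 20:00] → before → no.
stage16 [Fri 23:00, Sun 22:00] → after → counts.
stage18 [Tue 22:00, Sat 08:00] → contains → no.
stage19 [Wed 20:00, Fri 12:00] → after → counts.
stage20 [Thu 15:00, Sun 00:00] → after → counts.
stage21 [Tue 22:00, Wed 08:00] → overlaps → no.
stage22 [Sat 11:00, Sat 23:00] → after → counts.
stage23 [Mon 03:00, Wed 09:00] → overlaps → no.
stage24 [Thu 08:00, Sun 15:00] → after → counts.
Total: 5.

5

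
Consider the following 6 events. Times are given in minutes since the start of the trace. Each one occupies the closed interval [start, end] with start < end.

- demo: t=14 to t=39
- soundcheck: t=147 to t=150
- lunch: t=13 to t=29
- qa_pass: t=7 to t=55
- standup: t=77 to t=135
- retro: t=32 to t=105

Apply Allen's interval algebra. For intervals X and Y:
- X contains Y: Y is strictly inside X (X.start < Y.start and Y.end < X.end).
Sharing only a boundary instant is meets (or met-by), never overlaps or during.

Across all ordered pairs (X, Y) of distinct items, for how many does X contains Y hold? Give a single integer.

Checking all 30 ordered pairs for relation 'contains'; matching pairs in alphabetical order:
(qa_pass, demo): qa_pass contains demo ✓
(qa_pass, lunch): qa_pass contains lunch ✓
Count: 2.

2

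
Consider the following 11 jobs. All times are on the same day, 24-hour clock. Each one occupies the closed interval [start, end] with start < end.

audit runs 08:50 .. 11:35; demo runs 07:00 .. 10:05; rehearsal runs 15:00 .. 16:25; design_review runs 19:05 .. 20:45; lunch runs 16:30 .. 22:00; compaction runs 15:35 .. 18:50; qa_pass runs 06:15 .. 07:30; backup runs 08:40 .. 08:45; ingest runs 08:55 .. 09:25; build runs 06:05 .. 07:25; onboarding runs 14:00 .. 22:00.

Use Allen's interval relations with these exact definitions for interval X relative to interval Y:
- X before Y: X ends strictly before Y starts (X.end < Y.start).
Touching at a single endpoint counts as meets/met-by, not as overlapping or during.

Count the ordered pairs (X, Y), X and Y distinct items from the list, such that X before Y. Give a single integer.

Checking all 110 ordered pairs for relation 'before'; matching pairs in alphabetical order:
(audit, compaction): audit before compaction ✓
(audit, design_review): audit before design_review ✓
(audit, lunch): audit before lunch ✓
(audit, onboarding): audit before onboarding ✓
(audit, rehearsal): audit before rehearsal ✓
(backup, audit): backup before audit ✓
(backup, compaction): backup before compaction ✓
(backup, design_review): backup before design_review ✓
(backup, ingest): backup before ingest ✓
(backup, lunch): backup before lunch ✓
(backup, onboarding): backup before onboarding ✓
(backup, rehearsal): backup before rehearsal ✓
(build, audit): build before audit ✓
(build, backup): build before backup ✓
(build, compaction): build before compaction ✓
(build, design_review): build before design_review ✓
(build, ingest): build before ingest ✓
(build, lunch): build before lunch ✓
(build, onboarding): build before onboarding ✓
(build, rehearsal): build before rehearsal ✓
(compaction, design_review): compaction before design_review ✓
(demo, compaction): demo before compaction ✓
(demo, design_review): demo before design_review ✓
(demo, lunch): demo before lunch ✓
... plus 17 further pairs not listed.
Count: 41.

41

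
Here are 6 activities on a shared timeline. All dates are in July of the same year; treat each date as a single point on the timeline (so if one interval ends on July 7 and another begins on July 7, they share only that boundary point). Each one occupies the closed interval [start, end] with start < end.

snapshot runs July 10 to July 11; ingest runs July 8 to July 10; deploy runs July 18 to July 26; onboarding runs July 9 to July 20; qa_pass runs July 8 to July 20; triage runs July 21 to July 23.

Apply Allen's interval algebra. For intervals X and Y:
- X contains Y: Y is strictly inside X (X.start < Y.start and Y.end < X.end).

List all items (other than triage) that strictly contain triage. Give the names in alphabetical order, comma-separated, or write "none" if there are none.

Target triage = [July 21, July 23].
deploy [July 18, July 26] → contains → yes.
ingest [July 8, July 10] → before → no.
onboarding [July 9, July 20] → before → no.
qa_pass [July 8, July 20] → before → no.
snapshot [July 10, July 11] → before → no.
Result: deploy.

deploy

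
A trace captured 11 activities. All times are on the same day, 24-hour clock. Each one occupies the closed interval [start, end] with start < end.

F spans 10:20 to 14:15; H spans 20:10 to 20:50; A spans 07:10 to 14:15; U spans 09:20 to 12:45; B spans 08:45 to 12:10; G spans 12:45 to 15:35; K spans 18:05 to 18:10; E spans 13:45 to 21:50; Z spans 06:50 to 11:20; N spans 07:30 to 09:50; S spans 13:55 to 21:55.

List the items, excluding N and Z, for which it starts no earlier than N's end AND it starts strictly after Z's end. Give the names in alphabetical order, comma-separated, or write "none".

Conditions: its start is no earlier than N's end (X.start >= 09:50) AND its start is strictly after Z's end (X.start > 11:20).
A: start 07:10 >= 09:50? ✗; start 07:10 > 11:20? ✗ → no.
B: start 08:45 >= 09:50? ✗; start 08:45 > 11:20? ✗ → no.
E: start 13:45 >= 09:50? ✓; start 13:45 > 11:20? ✓ → yes.
F: start 10:20 >= 09:50? ✓; start 10:20 > 11:20? ✗ → no.
G: start 12:45 >= 09:50? ✓; start 12:45 > 11:20? ✓ → yes.
H: start 20:10 >= 09:50? ✓; start 20:10 > 11:20? ✓ → yes.
K: start 18:05 >= 09:50? ✓; start 18:05 > 11:20? ✓ → yes.
S: start 13:55 >= 09:50? ✓; start 13:55 > 11:20? ✓ → yes.
U: start 09:20 >= 09:50? ✗; start 09:20 > 11:20? ✗ → no.
Result: E, G, H, K, S.

E, G, H, K, S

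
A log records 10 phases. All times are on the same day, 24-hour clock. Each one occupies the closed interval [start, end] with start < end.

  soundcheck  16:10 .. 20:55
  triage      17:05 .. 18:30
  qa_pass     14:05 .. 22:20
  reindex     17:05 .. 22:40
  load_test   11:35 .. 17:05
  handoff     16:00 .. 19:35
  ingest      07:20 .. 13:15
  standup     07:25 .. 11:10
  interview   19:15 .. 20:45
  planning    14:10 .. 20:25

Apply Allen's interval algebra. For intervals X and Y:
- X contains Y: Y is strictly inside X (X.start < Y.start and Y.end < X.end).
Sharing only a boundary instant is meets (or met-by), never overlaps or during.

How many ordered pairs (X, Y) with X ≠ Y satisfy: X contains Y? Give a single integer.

12

Checking all 90 ordered pairs for relation 'contains'; matching pairs in alphabetical order:
(handoff, triage): handoff contains triage ✓
(ingest, standup): ingest contains standup ✓
(planning, handoff): planning contains handoff ✓
(planning, triage): planning contains triage ✓
(qa_pass, handoff): qa_pass contains handoff ✓
(qa_pass, interview): qa_pass contains interview ✓
(qa_pass, planning): qa_pass contains planning ✓
(qa_pass, soundcheck): qa_pass contains soundcheck ✓
(qa_pass, triage): qa_pass contains triage ✓
(reindex, interview): reindex contains interview ✓
(soundcheck, interview): soundcheck contains interview ✓
(soundcheck, triage): soundcheck contains triage ✓
Count: 12.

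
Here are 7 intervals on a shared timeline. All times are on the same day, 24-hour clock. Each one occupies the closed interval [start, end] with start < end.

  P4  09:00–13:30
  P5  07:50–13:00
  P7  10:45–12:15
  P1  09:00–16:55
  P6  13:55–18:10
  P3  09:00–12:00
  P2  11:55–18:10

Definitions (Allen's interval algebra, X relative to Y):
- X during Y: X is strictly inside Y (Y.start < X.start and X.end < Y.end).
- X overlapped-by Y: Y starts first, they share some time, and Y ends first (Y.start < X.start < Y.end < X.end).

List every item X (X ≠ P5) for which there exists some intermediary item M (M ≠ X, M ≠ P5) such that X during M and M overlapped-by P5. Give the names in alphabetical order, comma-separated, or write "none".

P7

Target P5 = [07:50, 13:00].
Intermediaries M with M overlapped-by P5: P1, P2, P4.
Via P1 — items with X during P1: P7.
Via P2 — items with X during P2: none.
Via P4 — items with X during P4: P7.
Union: P7.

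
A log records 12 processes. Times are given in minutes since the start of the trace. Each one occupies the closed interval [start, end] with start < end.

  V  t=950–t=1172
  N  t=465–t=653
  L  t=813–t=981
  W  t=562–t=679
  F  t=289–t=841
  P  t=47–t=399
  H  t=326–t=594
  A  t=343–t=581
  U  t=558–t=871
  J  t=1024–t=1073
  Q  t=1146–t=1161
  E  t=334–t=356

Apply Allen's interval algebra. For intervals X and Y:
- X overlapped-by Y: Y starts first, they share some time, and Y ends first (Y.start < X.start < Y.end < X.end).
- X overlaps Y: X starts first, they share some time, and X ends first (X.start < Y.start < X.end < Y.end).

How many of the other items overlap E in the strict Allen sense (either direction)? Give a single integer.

1

Target E = [t=334, t=356].
A [t=343, t=581] → overlapped-by → counts.
F [t=289, t=841] → contains → no.
H [t=326, t=594] → contains → no.
J [t=1024, t=1073] → after → no.
L [t=813, t=981] → after → no.
N [t=465, t=653] → after → no.
P [t=47, t=399] → contains → no.
Q [t=1146, t=1161] → after → no.
U [t=558, t=871] → after → no.
V [t=950, t=1172] → after → no.
W [t=562, t=679] → after → no.
Total: 1.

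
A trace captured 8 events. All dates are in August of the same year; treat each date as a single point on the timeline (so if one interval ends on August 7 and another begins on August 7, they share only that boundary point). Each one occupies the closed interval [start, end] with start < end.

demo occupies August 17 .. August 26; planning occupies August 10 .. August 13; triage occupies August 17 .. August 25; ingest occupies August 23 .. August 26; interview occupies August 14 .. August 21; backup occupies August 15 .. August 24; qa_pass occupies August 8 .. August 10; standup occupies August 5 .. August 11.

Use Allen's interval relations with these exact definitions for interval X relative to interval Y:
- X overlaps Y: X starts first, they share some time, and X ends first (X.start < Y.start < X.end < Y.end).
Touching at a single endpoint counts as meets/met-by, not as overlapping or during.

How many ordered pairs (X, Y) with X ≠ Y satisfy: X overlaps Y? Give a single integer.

Checking all 56 ordered pairs for relation 'overlaps'; matching pairs in alphabetical order:
(backup, demo): backup overlaps demo ✓
(backup, ingest): backup overlaps ingest ✓
(backup, triage): backup overlaps triage ✓
(interview, backup): interview overlaps backup ✓
(interview, demo): interview overlaps demo ✓
(interview, triage): interview overlaps triage ✓
(standup, planning): standup overlaps planning ✓
(triage, ingest): triage overlaps ingest ✓
Count: 8.

8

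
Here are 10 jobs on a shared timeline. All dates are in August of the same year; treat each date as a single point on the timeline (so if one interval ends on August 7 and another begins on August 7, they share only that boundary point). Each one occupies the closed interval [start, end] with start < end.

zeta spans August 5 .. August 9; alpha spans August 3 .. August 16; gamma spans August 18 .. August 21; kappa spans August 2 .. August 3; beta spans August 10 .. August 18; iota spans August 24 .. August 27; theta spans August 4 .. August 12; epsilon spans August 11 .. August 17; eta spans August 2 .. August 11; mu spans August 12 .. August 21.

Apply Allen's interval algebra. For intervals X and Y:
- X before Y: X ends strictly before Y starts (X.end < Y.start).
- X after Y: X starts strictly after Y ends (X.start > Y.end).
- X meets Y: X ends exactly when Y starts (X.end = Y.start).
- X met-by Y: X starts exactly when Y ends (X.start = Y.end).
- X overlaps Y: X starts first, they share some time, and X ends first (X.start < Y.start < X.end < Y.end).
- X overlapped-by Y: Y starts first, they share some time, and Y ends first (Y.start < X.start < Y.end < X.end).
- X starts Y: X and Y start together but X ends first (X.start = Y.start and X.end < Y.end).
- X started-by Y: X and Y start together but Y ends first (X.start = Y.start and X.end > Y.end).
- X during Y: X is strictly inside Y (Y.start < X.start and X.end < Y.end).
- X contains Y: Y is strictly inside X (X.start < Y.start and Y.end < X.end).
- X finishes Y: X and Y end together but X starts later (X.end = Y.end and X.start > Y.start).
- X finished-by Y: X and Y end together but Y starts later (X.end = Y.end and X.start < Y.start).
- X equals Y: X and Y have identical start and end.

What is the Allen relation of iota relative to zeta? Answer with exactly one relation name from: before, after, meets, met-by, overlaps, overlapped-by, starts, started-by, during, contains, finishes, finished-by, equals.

after

iota = [August 24, August 27]; zeta = [August 5, August 9].
Compare endpoints: iota.start > zeta.start, iota.start > zeta.end, iota.end > zeta.start, iota.end > zeta.end.
That pattern is 'after'.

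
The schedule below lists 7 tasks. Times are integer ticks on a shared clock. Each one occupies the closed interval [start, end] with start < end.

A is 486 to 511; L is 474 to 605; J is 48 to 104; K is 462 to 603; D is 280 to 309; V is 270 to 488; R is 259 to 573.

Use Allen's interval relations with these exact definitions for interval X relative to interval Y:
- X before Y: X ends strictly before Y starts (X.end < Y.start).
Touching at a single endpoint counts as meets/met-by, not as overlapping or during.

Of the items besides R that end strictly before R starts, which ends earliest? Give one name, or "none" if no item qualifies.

Target R = [259, 573].
A [486, 511] → during → excluded.
D [280, 309] → during → excluded.
J [48, 104] → before → candidate.
K [462, 603] → overlapped-by → excluded.
L [474, 605] → overlapped-by → excluded.
V [270, 488] → during → excluded.
Among candidates, earliest end is 104 → J.

J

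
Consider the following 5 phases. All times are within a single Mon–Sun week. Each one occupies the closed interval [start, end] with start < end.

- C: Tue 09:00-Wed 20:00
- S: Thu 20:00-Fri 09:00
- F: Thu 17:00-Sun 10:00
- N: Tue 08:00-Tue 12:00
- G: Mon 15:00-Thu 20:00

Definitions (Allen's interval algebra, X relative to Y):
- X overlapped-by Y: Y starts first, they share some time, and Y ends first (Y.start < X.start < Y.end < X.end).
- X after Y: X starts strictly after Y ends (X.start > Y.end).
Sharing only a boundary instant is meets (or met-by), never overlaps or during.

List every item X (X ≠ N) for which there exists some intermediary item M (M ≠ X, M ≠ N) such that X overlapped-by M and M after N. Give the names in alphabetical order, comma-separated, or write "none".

none

Target N = [Tue 08:00, Tue 12:00].
Intermediaries M with M after N: F, S.
Via F — items with X overlapped-by F: none.
Via S — items with X overlapped-by S: none.
Union: none.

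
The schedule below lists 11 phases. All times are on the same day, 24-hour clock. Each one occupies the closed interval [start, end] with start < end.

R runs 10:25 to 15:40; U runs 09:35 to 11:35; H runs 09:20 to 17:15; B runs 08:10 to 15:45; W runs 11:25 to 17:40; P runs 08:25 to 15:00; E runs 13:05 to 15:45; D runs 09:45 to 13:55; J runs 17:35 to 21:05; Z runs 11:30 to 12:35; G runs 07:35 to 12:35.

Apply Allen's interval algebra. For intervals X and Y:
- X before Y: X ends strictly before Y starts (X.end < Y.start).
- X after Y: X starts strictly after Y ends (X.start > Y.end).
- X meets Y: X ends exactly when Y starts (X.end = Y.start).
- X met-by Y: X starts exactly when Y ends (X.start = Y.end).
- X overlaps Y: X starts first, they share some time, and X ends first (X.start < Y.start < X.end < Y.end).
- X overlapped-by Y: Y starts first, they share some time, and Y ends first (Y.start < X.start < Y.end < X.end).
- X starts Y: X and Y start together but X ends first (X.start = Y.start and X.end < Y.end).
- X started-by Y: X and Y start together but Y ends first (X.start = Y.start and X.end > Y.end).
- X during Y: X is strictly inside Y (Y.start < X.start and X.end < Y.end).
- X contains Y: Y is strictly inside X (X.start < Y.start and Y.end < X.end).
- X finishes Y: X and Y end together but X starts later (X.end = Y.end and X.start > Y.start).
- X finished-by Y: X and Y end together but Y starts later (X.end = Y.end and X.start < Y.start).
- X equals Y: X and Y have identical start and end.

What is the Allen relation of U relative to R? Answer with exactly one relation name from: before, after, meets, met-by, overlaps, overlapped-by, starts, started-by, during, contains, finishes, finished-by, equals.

U = [09:35, 11:35]; R = [10:25, 15:40].
Compare endpoints: U.start < R.start, U.start < R.end, U.end > R.start, U.end < R.end.
That pattern is 'overlaps'.

overlaps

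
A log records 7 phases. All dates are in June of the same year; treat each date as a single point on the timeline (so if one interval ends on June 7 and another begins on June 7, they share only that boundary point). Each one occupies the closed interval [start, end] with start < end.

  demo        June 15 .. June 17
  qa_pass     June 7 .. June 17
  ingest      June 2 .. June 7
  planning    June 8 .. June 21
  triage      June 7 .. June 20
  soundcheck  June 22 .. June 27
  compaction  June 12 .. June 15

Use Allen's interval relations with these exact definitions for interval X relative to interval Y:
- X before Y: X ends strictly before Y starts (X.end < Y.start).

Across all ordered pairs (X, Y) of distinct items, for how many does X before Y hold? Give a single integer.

Checking all 42 ordered pairs for relation 'before'; matching pairs in alphabetical order:
(compaction, soundcheck): compaction before soundcheck ✓
(demo, soundcheck): demo before soundcheck ✓
(ingest, compaction): ingest before compaction ✓
(ingest, demo): ingest before demo ✓
(ingest, planning): ingest before planning ✓
(ingest, soundcheck): ingest before soundcheck ✓
(planning, soundcheck): planning before soundcheck ✓
(qa_pass, soundcheck): qa_pass before soundcheck ✓
(triage, soundcheck): triage before soundcheck ✓
Count: 9.

9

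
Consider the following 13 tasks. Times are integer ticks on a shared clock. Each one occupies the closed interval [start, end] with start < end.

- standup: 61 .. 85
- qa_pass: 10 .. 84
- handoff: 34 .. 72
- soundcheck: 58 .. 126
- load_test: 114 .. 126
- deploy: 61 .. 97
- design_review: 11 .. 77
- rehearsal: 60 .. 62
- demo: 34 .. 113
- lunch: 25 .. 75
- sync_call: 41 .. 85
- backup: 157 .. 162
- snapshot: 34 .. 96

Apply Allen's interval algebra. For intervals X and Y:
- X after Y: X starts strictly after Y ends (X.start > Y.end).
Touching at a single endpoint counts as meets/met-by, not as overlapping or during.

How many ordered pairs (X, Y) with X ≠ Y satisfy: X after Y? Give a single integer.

Checking all 156 ordered pairs for relation 'after'; matching pairs in alphabetical order:
(backup, demo): backup after demo ✓
(backup, deploy): backup after deploy ✓
(backup, design_review): backup after design_review ✓
(backup, handoff): backup after handoff ✓
(backup, load_test): backup after load_test ✓
(backup, lunch): backup after lunch ✓
(backup, qa_pass): backup after qa_pass ✓
(backup, rehearsal): backup after rehearsal ✓
(backup, snapshot): backup after snapshot ✓
(backup, soundcheck): backup after soundcheck ✓
(backup, standup): backup after standup ✓
(backup, sync_call): backup after sync_call ✓
(load_test, demo): load_test after demo ✓
(load_test, deploy): load_test after deploy ✓
(load_test, design_review): load_test after design_review ✓
(load_test, handoff): load_test after handoff ✓
(load_test, lunch): load_test after lunch ✓
(load_test, qa_pass): load_test after qa_pass ✓
(load_test, rehearsal): load_test after rehearsal ✓
(load_test, snapshot): load_test after snapshot ✓
(load_test, standup): load_test after standup ✓
(load_test, sync_call): load_test after sync_call ✓
Count: 22.

22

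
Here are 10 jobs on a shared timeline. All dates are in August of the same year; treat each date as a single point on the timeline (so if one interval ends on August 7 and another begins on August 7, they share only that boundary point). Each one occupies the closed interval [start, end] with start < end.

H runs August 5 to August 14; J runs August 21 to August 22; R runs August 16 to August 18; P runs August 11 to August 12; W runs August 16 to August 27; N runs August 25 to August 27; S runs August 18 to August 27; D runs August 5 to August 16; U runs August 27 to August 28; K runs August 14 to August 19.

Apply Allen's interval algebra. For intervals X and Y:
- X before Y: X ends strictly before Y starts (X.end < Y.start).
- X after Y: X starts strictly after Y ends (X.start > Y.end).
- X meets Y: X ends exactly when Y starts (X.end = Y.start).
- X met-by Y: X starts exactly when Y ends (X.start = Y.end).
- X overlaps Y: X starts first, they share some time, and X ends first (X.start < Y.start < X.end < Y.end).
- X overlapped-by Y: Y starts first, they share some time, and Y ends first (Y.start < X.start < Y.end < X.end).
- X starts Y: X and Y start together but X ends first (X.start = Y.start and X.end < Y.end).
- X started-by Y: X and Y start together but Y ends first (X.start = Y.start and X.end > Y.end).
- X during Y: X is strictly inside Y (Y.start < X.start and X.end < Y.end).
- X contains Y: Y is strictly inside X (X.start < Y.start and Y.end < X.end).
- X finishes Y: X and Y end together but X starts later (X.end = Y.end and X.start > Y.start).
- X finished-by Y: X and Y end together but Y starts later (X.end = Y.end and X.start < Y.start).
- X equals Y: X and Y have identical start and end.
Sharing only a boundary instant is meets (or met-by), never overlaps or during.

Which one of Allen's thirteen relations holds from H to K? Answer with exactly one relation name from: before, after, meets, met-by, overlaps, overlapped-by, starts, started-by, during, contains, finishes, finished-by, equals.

H = [August 5, August 14]; K = [August 14, August 19].
Compare endpoints: H.start < K.start, H.start < K.end, H.end = K.start, H.end < K.end.
That pattern is 'meets'.

meets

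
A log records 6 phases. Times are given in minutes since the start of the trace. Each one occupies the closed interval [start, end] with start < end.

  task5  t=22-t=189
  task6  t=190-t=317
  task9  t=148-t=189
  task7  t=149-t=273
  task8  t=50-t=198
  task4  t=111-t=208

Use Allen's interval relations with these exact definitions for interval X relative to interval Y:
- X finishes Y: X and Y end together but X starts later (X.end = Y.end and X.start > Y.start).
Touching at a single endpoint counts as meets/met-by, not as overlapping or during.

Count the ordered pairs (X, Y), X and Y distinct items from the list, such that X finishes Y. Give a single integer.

1

Checking all 30 ordered pairs for relation 'finishes'; matching pairs in alphabetical order:
(task9, task5): task9 finishes task5 ✓
Count: 1.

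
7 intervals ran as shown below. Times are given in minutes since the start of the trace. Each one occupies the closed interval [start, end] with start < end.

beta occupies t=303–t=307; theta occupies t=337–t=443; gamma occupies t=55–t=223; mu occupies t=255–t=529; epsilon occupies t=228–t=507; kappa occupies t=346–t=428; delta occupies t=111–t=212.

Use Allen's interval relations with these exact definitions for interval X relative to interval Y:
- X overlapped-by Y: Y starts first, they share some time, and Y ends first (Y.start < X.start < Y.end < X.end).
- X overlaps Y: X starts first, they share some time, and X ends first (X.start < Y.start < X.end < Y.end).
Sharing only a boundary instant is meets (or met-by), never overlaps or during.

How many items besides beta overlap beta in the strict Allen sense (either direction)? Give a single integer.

0

Target beta = [t=303, t=307].
delta [t=111, t=212] → before → no.
epsilon [t=228, t=507] → contains → no.
gamma [t=55, t=223] → before → no.
kappa [t=346, t=428] → after → no.
mu [t=255, t=529] → contains → no.
theta [t=337, t=443] → after → no.
Total: 0.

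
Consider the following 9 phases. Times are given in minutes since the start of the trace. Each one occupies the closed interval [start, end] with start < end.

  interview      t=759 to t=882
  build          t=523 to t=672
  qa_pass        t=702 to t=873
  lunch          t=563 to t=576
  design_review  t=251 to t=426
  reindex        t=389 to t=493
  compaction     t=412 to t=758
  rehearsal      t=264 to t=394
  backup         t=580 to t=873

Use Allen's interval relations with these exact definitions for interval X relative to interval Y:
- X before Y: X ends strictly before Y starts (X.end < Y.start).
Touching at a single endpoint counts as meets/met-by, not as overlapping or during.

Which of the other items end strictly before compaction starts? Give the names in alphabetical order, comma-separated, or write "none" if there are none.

rehearsal

Target compaction = [t=412, t=758].
backup [t=580, t=873] → overlapped-by → no.
build [t=523, t=672] → during → no.
design_review [t=251, t=426] → overlaps → no.
interview [t=759, t=882] → after → no.
lunch [t=563, t=576] → during → no.
qa_pass [t=702, t=873] → overlapped-by → no.
rehearsal [t=264, t=394] → before → yes.
reindex [t=389, t=493] → overlaps → no.
Result: rehearsal.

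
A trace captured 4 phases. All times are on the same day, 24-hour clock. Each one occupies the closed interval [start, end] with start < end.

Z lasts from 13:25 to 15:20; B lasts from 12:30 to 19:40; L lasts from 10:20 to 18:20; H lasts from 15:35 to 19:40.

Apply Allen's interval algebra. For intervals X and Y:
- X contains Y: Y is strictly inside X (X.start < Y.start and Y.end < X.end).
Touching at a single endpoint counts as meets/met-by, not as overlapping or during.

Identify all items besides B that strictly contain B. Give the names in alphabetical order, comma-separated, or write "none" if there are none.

Target B = [12:30, 19:40].
H [15:35, 19:40] → finishes → no.
L [10:20, 18:20] → overlaps → no.
Z [13:25, 15:20] → during → no.
Result: none.

none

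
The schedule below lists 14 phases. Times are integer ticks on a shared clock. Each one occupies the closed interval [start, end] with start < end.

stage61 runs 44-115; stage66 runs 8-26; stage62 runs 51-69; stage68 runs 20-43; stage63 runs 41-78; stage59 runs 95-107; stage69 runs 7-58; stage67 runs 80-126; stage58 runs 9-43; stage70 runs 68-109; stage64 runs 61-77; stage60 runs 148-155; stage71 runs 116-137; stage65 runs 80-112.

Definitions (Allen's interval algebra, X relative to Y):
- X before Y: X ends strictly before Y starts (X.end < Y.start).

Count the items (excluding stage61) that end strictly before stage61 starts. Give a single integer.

3

Target stage61 = [44, 115].
stage58 [9, 43] → before → counts.
stage59 [95, 107] → during → no.
stage60 [148, 155] → after → no.
stage62 [51, 69] → during → no.
stage63 [41, 78] → overlaps → no.
stage64 [61, 77] → during → no.
stage65 [80, 112] → during → no.
stage66 [8, 26] → before → counts.
stage67 [80, 126] → overlapped-by → no.
stage68 [20, 43] → before → counts.
stage69 [7, 58] → overlaps → no.
stage70 [68, 109] → during → no.
stage71 [116, 137] → after → no.
Total: 3.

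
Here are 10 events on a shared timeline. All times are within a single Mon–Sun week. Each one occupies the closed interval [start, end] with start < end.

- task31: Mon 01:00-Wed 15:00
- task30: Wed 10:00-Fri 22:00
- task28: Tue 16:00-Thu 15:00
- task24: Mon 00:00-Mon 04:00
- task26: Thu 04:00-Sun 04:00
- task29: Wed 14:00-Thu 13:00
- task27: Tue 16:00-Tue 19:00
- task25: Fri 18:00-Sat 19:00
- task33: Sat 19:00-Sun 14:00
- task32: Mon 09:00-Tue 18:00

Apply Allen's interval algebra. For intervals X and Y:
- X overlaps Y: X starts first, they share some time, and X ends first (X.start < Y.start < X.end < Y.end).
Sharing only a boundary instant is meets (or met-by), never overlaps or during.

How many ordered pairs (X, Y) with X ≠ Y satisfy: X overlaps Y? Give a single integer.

12

Checking all 90 ordered pairs for relation 'overlaps'; matching pairs in alphabetical order:
(task24, task31): task24 overlaps task31 ✓
(task26, task33): task26 overlaps task33 ✓
(task28, task26): task28 overlaps task26 ✓
(task28, task30): task28 overlaps task30 ✓
(task29, task26): task29 overlaps task26 ✓
(task30, task25): task30 overlaps task25 ✓
(task30, task26): task30 overlaps task26 ✓
(task31, task28): task31 overlaps task28 ✓
(task31, task29): task31 overlaps task29 ✓
(task31, task30): task31 overlaps task30 ✓
(task32, task27): task32 overlaps task27 ✓
(task32, task28): task32 overlaps task28 ✓
Count: 12.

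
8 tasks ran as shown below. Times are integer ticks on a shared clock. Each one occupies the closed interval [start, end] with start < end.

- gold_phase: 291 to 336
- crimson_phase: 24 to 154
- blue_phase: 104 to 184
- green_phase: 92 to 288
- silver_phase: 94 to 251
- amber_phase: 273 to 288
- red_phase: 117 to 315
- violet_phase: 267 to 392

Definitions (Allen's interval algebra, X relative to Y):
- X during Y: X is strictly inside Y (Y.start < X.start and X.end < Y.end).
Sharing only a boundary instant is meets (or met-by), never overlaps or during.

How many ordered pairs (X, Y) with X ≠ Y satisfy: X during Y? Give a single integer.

Checking all 56 ordered pairs for relation 'during'; matching pairs in alphabetical order:
(amber_phase, red_phase): amber_phase during red_phase ✓
(amber_phase, violet_phase): amber_phase during violet_phase ✓
(blue_phase, green_phase): blue_phase during green_phase ✓
(blue_phase, silver_phase): blue_phase during silver_phase ✓
(gold_phase, violet_phase): gold_phase during violet_phase ✓
(silver_phase, green_phase): silver_phase during green_phase ✓
Count: 6.

6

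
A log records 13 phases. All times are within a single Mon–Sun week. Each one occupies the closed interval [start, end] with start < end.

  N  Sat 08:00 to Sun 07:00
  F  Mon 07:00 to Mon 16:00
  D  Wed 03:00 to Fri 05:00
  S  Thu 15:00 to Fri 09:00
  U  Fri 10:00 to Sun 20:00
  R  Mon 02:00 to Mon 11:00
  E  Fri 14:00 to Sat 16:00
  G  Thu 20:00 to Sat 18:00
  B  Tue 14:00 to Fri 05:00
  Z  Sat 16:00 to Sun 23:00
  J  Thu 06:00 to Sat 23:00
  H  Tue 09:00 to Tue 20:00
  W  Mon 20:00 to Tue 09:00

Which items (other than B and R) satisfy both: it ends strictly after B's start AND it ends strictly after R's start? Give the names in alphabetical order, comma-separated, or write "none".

Conditions: its end is strictly after B's start (X.end > Tue 14:00) AND its end is strictly after R's start (X.end > Mon 02:00).
D: end Fri 05:00 > Tue 14:00? ✓; end Fri 05:00 > Mon 02:00? ✓ → yes.
E: end Sat 16:00 > Tue 14:00? ✓; end Sat 16:00 > Mon 02:00? ✓ → yes.
F: end Mon 16:00 > Tue 14:00? ✗; end Mon 16:00 > Mon 02:00? ✓ → no.
G: end Sat 18:00 > Tue 14:00? ✓; end Sat 18:00 > Mon 02:00? ✓ → yes.
H: end Tue 20:00 > Tue 14:00? ✓; end Tue 20:00 > Mon 02:00? ✓ → yes.
J: end Sat 23:00 > Tue 14:00? ✓; end Sat 23:00 > Mon 02:00? ✓ → yes.
N: end Sun 07:00 > Tue 14:00? ✓; end Sun 07:00 > Mon 02:00? ✓ → yes.
S: end Fri 09:00 > Tue 14:00? ✓; end Fri 09:00 > Mon 02:00? ✓ → yes.
U: end Sun 20:00 > Tue 14:00? ✓; end Sun 20:00 > Mon 02:00? ✓ → yes.
W: end Tue 09:00 > Tue 14:00? ✗; end Tue 09:00 > Mon 02:00? ✓ → no.
Z: end Sun 23:00 > Tue 14:00? ✓; end Sun 23:00 > Mon 02:00? ✓ → yes.
Result: D, E, G, H, J, N, S, U, Z.

D, E, G, H, J, N, S, U, Z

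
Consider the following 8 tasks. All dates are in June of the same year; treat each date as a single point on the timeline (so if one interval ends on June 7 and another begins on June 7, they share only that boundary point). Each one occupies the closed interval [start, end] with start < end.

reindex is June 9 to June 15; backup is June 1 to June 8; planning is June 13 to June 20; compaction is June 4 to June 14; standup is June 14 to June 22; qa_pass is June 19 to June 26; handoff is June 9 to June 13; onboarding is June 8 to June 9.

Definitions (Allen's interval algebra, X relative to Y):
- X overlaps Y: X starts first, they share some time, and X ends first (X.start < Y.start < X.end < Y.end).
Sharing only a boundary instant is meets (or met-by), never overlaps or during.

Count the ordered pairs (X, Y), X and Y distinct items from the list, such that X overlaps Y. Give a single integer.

8

Checking all 56 ordered pairs for relation 'overlaps'; matching pairs in alphabetical order:
(backup, compaction): backup overlaps compaction ✓
(compaction, planning): compaction overlaps planning ✓
(compaction, reindex): compaction overlaps reindex ✓
(planning, qa_pass): planning overlaps qa_pass ✓
(planning, standup): planning overlaps standup ✓
(reindex, planning): reindex overlaps planning ✓
(reindex, standup): reindex overlaps standup ✓
(standup, qa_pass): standup overlaps qa_pass ✓
Count: 8.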